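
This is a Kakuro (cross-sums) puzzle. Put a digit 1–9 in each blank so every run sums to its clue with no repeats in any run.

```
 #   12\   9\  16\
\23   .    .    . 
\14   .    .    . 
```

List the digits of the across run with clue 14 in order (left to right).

4 3 7

23 in 3 cells must be {6,8,9}; 16 in 2 cells must be {7,9}.
The 23 across and the 16 down share only 9, so R1C3 = 9.
R2C3 = 16 − 9 = 7 completes the 16 down.
Given what's placed, R1C1 must be 8 to fit the 23 across and 12 down.
R1C2 = 23 − 17 = 6 completes the 23 across.
R2C1 = 12 − 8 = 4 completes the 12 down.
R2C2 = 14 − 11 = 3 completes the 14 across.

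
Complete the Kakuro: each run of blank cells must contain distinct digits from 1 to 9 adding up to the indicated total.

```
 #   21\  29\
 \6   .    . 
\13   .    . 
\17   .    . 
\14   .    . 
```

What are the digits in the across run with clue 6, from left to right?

17 in 2 cells must be {8,9}; 29 in 4 cells must be {5,7,8,9}.
Only 5 fits R1C2 under both its across sum 6 and down sum 29.
R1C1 = 6 − 5 = 1 completes the 6 across.

1 5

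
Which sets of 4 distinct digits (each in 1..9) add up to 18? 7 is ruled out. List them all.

4 distinct digits from 1–9 sum between 10 and 30.
Dropping sets that contain 7.

{1,2,6,9}; {1,3,5,9}; {1,3,6,8}; {1,4,5,8}; {2,3,4,9}; {2,3,5,8}; {3,4,5,6}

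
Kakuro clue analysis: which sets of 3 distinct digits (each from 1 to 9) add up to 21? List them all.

{4,8,9}; {5,7,9}; {6,7,8}

3 distinct digits from 1–9 sum between 6 and 24.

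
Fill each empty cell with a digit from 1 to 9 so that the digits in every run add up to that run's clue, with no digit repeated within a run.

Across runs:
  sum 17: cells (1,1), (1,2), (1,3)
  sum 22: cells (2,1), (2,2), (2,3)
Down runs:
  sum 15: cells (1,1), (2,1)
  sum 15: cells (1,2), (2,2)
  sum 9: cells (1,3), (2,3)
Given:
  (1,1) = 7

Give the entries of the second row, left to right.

(2,1) = 15 − 7 = 8 completes the 15 down.
Given what's placed, (2,2) must be 9 to fit the 22 across and 15 down.
(2,3) = 22 − 17 = 5 completes the 22 across.
(1,2) = 15 − 9 = 6 completes the 15 down.
(1,3) = 17 − 13 = 4 completes the 17 across.

8, 9, 5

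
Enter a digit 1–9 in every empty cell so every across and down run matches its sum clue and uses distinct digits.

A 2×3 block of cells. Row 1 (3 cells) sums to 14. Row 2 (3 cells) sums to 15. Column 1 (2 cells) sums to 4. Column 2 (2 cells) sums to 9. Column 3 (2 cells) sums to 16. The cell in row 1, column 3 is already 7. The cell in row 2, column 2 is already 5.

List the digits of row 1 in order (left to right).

3 4 7

4 in 2 cells must be {1,3}; 16 in 2 cells must be {7,9}.
(1,2) = 9 − 5 = 4 completes the 9 down.
(2,3) = 16 − 7 = 9 completes the 16 down.
(1,1) = 14 − 11 = 3 completes the 14 across.
(2,1) = 15 − 14 = 1 completes the 15 across.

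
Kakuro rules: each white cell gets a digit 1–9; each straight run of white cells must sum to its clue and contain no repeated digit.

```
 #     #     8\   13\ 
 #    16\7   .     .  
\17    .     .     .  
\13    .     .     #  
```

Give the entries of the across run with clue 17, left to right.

16 in 2 cells must be {7,9}.
Nothing is forced directly, so branch on R3C2, whose candidates are 4 or 5. If R3C2 = 5: then R3C1 would have to be in {8} for the 13 across but in {7,9} for the 16 down — contradiction. So R3C2 = 4.
R3C1 = 13 − 4 = 9 completes the 13 across.
R2C1 = 16 − 9 = 7 completes the 16 down.
R2C2 = 1: the only remaining digit allowed by both the 17 across and the 8 down.
R2C3 = 17 − 8 = 9 completes the 17 across.
R1C2 = 8 − 5 = 3 completes the 8 down.
R1C3 = 7 − 3 = 4 completes the 7 across.

7 1 9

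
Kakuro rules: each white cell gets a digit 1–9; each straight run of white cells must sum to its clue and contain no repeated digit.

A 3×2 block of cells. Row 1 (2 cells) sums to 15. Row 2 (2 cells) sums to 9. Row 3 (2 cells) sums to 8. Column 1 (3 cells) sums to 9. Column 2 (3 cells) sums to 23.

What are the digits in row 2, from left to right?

1 8

23 in 3 cells must be {6,8,9}.
The 15 across and the 9 down share only 6, so (1,1) = 6.
(1,2) = 15 − 6 = 9 completes the 15 across.
Given what's placed, (3,2) must be 6 to fit the 8 across and 23 down.
(2,2) = 23 − 15 = 8 completes the 23 down.
(3,1) = 8 − 6 = 2 completes the 8 across.
(2,1) = 9 − 8 = 1 completes the 9 across.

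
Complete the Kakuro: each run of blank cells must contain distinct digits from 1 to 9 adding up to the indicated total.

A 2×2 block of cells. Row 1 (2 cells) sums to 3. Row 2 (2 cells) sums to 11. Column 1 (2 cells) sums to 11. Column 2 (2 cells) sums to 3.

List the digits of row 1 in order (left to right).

2 1

3 in 2 cells must be {1,2}.
The 3 across and the 11 down share only 2, so (1,1) = 2.
(1,2) = 3 − 2 = 1 completes the 3 across.
(2,1) = 11 − 2 = 9 completes the 11 down.
(2,2) = 11 − 9 = 2 completes the 11 across.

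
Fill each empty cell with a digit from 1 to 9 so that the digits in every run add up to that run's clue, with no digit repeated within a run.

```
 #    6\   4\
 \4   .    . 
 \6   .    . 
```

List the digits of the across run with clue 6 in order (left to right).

5 1

4 in 2 cells must be {1,3}.
The 4 across and the 6 down share only 1, so R1C1 = 1.
R1C2 = 4 − 1 = 3 completes the 4 across.
R2C1 = 6 − 1 = 5 completes the 6 down.
R2C2 = 6 − 5 = 1 completes the 6 across.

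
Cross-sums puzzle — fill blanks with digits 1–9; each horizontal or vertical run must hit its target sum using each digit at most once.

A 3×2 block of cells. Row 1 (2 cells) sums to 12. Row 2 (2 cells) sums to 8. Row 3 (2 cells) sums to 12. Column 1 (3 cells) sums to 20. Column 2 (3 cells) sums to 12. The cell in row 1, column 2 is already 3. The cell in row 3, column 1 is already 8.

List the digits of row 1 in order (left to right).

9 3

(1,1) = 12 − 3 = 9 completes the 12 across.
(2,1) = 20 − 17 = 3 completes the 20 down.
(2,2) = 8 − 3 = 5 completes the 8 across.
(3,2) = 12 − 8 = 4 completes the 12 across.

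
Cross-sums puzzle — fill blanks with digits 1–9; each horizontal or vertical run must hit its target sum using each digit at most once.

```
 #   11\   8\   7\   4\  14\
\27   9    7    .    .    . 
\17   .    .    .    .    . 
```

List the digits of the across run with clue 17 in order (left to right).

4 in 2 cells must be {1,3}.
R2C1 = 11 − 9 = 2 completes the 11 down.
R2C2 = 8 − 7 = 1 completes the 8 down.
Given what's placed, R2C4 must be 3 to fit the 17 across and 4 down.
R1C4 = 4 − 3 = 1 completes the 4 down.
No cell is forced outright now. R2C5 can only be 5 or 6 (the digits allowed by both its 17 across and its 14 down). If R2C5 = 5: then R1C5 would have to be in {2,4,6,8} for the 27 across but in {9} for the 14 down — contradiction. So R2C5 = 6.
R1C5 = 14 − 6 = 8 completes the 14 down.
R2C3 = 17 − 12 = 5 completes the 17 across.

2 1 5 3 6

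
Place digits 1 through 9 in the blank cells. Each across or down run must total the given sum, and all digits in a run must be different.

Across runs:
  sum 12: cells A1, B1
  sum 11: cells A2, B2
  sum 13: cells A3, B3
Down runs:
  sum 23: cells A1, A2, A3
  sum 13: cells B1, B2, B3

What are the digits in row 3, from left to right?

23 in 3 cells must be {6,8,9}.
Nothing is forced directly, so branch on A2, whose candidates are 6 or 8 or 9. If A2 = 6: that forces B2 = 5, B1 = 7, after which B3 would have to be in {4,5,6,7,8,9} for the 13 across but in {1} for the 13 down — contradiction. If A2 = 8: that forces A1 = 9, B1 = 3, after which B2 would have to be in {3} for the 11 across but in {1,2,4,6,8,9} for the 13 down — contradiction. So A2 = 9.
Given what's placed, A1 must be 8 to fit the 12 across and 23 down.
B1 = 12 − 8 = 4 completes the 12 across.
B2 = 11 − 9 = 2 completes the 11 across.
A3 = 23 − 17 = 6 completes the 23 down.
B3 = 13 − 6 = 7 completes the 13 across.

6, 7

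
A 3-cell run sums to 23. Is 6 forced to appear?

Yes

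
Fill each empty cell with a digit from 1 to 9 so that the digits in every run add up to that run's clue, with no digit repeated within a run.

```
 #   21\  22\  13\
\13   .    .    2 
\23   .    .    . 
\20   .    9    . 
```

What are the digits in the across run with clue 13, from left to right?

4 7 2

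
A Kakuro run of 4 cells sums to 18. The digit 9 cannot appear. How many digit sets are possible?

4 distinct digits from 1–9 sum between 10 and 30.
Dropping sets that contain 9.

8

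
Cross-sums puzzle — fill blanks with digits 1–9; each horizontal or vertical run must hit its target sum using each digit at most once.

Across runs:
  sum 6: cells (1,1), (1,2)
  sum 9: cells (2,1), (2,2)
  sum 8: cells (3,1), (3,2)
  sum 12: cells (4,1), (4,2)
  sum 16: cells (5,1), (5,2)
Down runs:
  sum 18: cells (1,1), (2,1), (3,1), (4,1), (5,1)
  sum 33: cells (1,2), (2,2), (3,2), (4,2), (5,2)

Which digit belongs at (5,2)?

16 in 2 cells must be {7,9}.
Only 7 fits (5,1) under both its across sum 16 and down sum 18.
(5,2) = 16 − 7 = 9 completes the 16 across.

9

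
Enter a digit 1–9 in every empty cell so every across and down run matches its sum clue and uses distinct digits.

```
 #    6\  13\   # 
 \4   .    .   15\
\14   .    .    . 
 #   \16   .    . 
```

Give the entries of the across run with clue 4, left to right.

4 in 2 cells must be {1,3}; 16 in 2 cells must be {7,9}.
The 4 across and the 6 down share only 1, so R1C1 = 1.
R1C2 = 4 − 1 = 3 completes the 4 across.
R2C1 = 6 − 1 = 5 completes the 6 down.
R3C2 = 9: the only remaining digit allowed by both the 16 across and the 13 down.
R3C3 = 16 − 9 = 7 completes the 16 across.
R2C2 = 13 − 12 = 1 completes the 13 down.
R2C3 = 14 − 6 = 8 completes the 14 across.

1, 3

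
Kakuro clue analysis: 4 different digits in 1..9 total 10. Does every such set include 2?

The only way to make 10 from 4 distinct digits is {1,2,3,4}, which contains 2.

Yes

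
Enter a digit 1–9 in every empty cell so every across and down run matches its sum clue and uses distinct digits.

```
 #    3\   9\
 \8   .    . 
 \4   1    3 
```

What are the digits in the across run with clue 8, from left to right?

2 6

4 in 2 cells must be {1,3}; 3 in 2 cells must be {1,2}.
R1C1 = 3 − 1 = 2 completes the 3 down.
R1C2 = 8 − 2 = 6 completes the 8 across.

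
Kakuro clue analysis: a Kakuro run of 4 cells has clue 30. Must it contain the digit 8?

The only way to make 30 from 4 distinct digits is {6,7,8,9}, which contains 8.

Yes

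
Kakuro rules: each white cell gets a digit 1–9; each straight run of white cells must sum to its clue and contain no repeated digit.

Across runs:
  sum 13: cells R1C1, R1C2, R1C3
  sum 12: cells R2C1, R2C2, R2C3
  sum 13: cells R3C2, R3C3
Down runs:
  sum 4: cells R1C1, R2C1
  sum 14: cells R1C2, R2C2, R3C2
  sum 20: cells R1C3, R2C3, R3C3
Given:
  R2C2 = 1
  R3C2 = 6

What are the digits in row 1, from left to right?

4 in 2 cells must be {1,3}.
R1C2 = 14 − 7 = 7 completes the 14 down.
Given what's placed, R2C1 must be 3 to fit the 12 across and 4 down.
R2C3 = 12 − 4 = 8 completes the 12 across.
R3C3 = 13 − 6 = 7 completes the 13 across.
R1C1 = 4 − 3 = 1 completes the 4 down.
R1C3 = 13 − 8 = 5 completes the 13 across.

1 7 5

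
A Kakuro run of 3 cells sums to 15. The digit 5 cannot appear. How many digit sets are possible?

4

3 distinct digits from 1–9 sum between 6 and 24.
Dropping sets that contain 5.
Enumerating: {1,6,8}, {2,4,9}, {2,6,7}, {3,4,8}.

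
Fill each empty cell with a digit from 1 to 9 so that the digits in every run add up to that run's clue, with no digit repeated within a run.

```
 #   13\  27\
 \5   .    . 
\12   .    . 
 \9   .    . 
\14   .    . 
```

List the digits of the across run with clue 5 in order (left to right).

Nothing is forced directly, so branch on R4C1, whose candidates are 5 or 6. If R4C1 = 6: that forces R2C1 = 4, R2C2 = 8, after which R4C2 would have to be in {8} for the 14 across but in {3,4,6,7,9} for the 27 down — contradiction. So R4C1 = 5.
R4C2 = 14 − 5 = 9 completes the 14 across.
Nothing is forced directly, so branch on R1C2, whose candidates are 3 or 4. If R1C2 = 3: then R1C1 would have to be in {2} for the 5 across but in {1,3,4} for the 13 down — contradiction. So R1C2 = 4.
R1C1 = 5 − 4 = 1 completes the 5 across.
R2C2 = 8: the only remaining digit allowed by both the 12 across and the 27 down.
R3C2 = 27 − 21 = 6 completes the 27 down.
R2C1 = 12 − 8 = 4 completes the 12 across.
R3C1 = 9 − 6 = 3 completes the 9 across.

1, 4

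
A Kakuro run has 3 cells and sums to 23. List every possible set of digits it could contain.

3 distinct digits from 1–9 sum between 6 and 24.
Only one set works: {6,8,9}.

{6,8,9}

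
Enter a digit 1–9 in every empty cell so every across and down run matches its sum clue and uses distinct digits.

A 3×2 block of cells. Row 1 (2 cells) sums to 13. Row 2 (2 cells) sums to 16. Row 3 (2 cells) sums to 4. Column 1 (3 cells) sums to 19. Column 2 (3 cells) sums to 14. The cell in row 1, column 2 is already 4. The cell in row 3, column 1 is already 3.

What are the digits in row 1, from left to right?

9, 4

16 in 2 cells must be {7,9}; 4 in 2 cells must be {1,3}.
(1,1) = 13 − 4 = 9 completes the 13 across.
(2,1) = 19 − 12 = 7 completes the 19 down.
(2,2) = 16 − 7 = 9 completes the 16 across.
(3,2) = 4 − 3 = 1 completes the 4 across.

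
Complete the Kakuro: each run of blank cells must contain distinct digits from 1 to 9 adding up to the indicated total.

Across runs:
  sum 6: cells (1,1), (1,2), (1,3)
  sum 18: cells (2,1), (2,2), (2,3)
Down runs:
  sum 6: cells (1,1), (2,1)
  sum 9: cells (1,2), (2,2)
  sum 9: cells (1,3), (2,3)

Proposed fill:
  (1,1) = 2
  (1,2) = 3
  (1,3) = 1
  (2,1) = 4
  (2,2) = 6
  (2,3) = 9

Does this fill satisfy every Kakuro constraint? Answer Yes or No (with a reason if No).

No — the across run (2,1)–(2,3) sums to 19, not 18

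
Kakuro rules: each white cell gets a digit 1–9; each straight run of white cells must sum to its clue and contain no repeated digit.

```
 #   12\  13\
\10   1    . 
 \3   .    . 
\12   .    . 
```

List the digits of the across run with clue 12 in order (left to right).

9 3

3 in 2 cells must be {1,2}.
R1C2 = 10 − 1 = 9 completes the 10 across.
Given what's placed, R2C1 must be 2 to fit the 3 across and 12 down.
R2C2 = 3 − 2 = 1 completes the 3 across.
R3C1 = 12 − 3 = 9 completes the 12 down.
R3C2 = 12 − 9 = 3 completes the 12 across.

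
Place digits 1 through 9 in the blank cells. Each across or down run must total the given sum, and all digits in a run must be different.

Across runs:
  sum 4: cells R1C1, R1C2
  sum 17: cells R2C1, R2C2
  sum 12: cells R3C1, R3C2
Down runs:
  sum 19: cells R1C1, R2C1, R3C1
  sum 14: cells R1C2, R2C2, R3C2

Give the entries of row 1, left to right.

3 1

4 in 2 cells must be {1,3}; 17 in 2 cells must be {8,9}.
The 4 across and the 19 down share only 3, so R1C1 = 3.
R1C2 = 4 − 3 = 1 completes the 4 across.
Given what's placed, R2C1 must be 9 to fit the 17 across and 19 down.
R2C2 = 17 − 9 = 8 completes the 17 across.
R3C1 = 19 − 12 = 7 completes the 19 down.
R3C2 = 12 − 7 = 5 completes the 12 across.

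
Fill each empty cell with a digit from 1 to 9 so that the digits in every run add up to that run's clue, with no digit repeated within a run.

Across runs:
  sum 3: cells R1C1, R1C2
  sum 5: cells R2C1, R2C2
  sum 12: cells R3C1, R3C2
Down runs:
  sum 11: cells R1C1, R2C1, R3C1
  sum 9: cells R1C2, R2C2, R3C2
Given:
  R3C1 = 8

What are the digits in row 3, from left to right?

3 in 2 cells must be {1,2}.
R3C2 = 12 − 8 = 4 completes the 12 across.
Given what's placed, R1C2 must be 2 to fit the 3 across and 9 down.
R2C2 = 9 − 6 = 3 completes the 9 down.
R1C1 = 3 − 2 = 1 completes the 3 across.
R2C1 = 5 − 3 = 2 completes the 5 across.

8 4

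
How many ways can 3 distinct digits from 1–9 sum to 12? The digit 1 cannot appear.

3 distinct digits from 1–9 sum between 6 and 24.
Dropping sets that contain 1.
Enumerating: {2,3,7}, {2,4,6}, {3,4,5}.

3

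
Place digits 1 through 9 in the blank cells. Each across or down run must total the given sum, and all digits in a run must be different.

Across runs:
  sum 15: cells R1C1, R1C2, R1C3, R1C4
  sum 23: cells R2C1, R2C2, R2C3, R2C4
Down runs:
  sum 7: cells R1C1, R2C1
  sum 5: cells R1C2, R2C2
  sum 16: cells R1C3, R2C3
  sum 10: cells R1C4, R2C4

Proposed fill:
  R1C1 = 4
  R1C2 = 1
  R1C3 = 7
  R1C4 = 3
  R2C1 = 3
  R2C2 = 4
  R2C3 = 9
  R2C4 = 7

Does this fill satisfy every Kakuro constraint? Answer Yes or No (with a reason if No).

Yes

Across: 4+1+7+3=15; 3+4+9+7=23. Down: 4+3=7; 1+4=5; 7+9=16; 3+7=10. No digit repeats within any run.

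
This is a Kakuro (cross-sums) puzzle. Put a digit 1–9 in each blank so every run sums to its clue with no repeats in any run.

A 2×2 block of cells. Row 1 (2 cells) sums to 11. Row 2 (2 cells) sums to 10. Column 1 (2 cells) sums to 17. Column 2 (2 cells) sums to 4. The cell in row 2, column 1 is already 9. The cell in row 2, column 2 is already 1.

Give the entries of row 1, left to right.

8, 3

17 in 2 cells must be {8,9}; 4 in 2 cells must be {1,3}.
(1,1) = 17 − 9 = 8 completes the 17 down.
(1,2) = 11 − 8 = 3 completes the 11 across.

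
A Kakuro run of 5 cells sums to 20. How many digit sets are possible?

5 distinct digits from 1–9 sum between 15 and 35.
Enumerating: {1,2,3,5,9}, {1,2,3,6,8}, {1,2,4,5,8}, {1,2,4,6,7}, {1,3,4,5,7}, {2,3,4,5,6}.

6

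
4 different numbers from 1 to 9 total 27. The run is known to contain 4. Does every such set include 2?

No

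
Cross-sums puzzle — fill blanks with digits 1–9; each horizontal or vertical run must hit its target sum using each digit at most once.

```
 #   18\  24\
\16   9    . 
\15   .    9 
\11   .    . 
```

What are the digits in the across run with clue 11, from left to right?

16 in 2 cells must be {7,9}; 24 in 3 cells must be {7,8,9}.
R1C2 = 16 − 9 = 7 completes the 16 across.
R2C1 = 15 − 9 = 6 completes the 15 across.
R3C1 = 18 − 15 = 3 completes the 18 down.
R3C2 = 11 − 3 = 8 completes the 11 across.

3 8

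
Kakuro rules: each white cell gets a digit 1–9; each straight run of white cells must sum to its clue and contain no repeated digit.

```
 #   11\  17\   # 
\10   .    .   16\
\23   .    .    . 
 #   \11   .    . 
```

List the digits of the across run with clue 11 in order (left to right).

4 7

23 in 3 cells must be {6,8,9}; 16 in 2 cells must be {7,9}.
The 23 across and the 16 down share only 9, so R2C3 = 9.
R3C3 = 16 − 9 = 7 completes the 16 down.
R3C2 = 11 − 7 = 4 completes the 11 across.
No cell is forced outright now. R2C1 can only be 6 or 8 (the digits allowed by both its 23 across and its 11 down). If R2C1 = 6: then R1C1 would have to be in {1,2,3,4,6,7,8,9} for the 10 across but in {5} for the 11 down — contradiction. So R2C1 = 8.
R1C1 = 11 − 8 = 3 completes the 11 down.
R1C2 = 10 − 3 = 7 completes the 10 across.
R2C2 = 23 − 17 = 6 completes the 23 across.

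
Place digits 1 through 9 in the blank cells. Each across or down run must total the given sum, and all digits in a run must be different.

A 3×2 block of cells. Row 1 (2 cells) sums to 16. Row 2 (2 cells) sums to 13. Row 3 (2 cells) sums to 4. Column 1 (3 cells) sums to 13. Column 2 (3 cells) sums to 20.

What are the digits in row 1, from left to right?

7, 9

16 in 2 cells must be {7,9}; 4 in 2 cells must be {1,3}.
The 4 across and the 20 down share only 3, so (3,2) = 3.
Given what's placed, (1,2) must be 9 to fit the 16 across and 20 down.
(2,2) = 20 − 12 = 8 completes the 20 down.
(3,1) = 4 − 3 = 1 completes the 4 across.
(1,1) = 16 − 9 = 7 completes the 16 across.
(2,1) = 13 − 8 = 5 completes the 13 across.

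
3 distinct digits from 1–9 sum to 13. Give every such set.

{1,3,9}; {1,4,8}; {1,5,7}; {2,3,8}; {2,4,7}; {2,5,6}; {3,4,6}

3 distinct digits from 1–9 sum between 6 and 24.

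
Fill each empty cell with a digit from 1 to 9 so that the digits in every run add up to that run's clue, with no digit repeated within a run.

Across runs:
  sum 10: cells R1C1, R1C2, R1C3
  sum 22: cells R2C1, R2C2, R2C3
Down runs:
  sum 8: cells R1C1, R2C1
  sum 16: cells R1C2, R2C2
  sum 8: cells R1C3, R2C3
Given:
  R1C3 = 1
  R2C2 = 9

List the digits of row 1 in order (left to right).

16 in 2 cells must be {7,9}.
R1C2 = 16 − 9 = 7 completes the 16 down.
R2C3 = 8 − 1 = 7 completes the 8 down.
R1C1 = 10 − 8 = 2 completes the 10 across.
R2C1 = 22 − 16 = 6 completes the 22 across.

2 7 1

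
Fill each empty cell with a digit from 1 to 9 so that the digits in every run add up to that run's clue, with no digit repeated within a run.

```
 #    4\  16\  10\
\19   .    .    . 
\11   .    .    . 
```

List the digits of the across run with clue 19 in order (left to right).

3 9 7

4 in 2 cells must be {1,3}; 16 in 2 cells must be {7,9}.
The 19 across and the 4 down share only 3, so R1C1 = 3.
R2C1 = 4 − 3 = 1 completes the 4 down.
Given what's placed, R2C2 must be 7 to fit the 11 across and 16 down.
R2C3 = 11 − 8 = 3 completes the 11 across.
R1C2 = 16 − 7 = 9 completes the 16 down.
R1C3 = 19 − 12 = 7 completes the 19 across.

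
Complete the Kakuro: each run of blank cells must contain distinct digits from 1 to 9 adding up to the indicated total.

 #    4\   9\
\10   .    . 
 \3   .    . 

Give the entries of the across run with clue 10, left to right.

3 7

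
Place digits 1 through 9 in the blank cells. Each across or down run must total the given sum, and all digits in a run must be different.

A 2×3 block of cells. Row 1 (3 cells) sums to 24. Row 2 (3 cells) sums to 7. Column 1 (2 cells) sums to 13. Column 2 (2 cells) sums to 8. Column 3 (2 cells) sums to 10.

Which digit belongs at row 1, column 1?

9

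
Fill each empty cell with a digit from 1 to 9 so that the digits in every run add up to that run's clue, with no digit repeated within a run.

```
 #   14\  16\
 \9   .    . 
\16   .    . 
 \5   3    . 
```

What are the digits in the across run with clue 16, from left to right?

16 in 2 cells must be {7,9}.
R3C2 = 5 − 3 = 2 completes the 5 across.
Given what's placed, R2C2 must be 9 to fit the 16 across and 16 down.
R1C2 = 16 − 11 = 5 completes the 16 down.
R2C1 = 16 − 9 = 7 completes the 16 across.
R1C1 = 9 − 5 = 4 completes the 9 across.

7 9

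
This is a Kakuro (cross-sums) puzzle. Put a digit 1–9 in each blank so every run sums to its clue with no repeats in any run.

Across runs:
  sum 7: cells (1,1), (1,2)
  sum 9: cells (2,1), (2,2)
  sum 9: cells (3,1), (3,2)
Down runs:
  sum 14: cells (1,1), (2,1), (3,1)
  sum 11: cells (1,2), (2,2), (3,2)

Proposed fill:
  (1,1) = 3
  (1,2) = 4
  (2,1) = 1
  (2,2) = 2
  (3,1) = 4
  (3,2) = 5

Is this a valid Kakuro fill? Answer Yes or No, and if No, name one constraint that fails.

No — the down run (1,1)–(3,1) sums to 8, not 14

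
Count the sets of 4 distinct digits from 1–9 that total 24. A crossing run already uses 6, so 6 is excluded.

4

4 distinct digits from 1–9 sum between 10 and 30.
Dropping sets that contain 6.
Enumerating: {2,5,8,9}, {3,4,8,9}, {3,5,7,9}, {4,5,7,8}.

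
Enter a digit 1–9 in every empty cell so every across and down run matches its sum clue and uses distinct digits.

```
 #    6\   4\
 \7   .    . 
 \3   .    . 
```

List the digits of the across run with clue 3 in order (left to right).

2 1

3 in 2 cells must be {1,2}; 4 in 2 cells must be {1,3}.
The 3 across and the 4 down share only 1, so R2C2 = 1.
R1C2 = 4 − 1 = 3 completes the 4 down.
R2C1 = 3 − 1 = 2 completes the 3 across.
R1C1 = 7 − 3 = 4 completes the 7 across.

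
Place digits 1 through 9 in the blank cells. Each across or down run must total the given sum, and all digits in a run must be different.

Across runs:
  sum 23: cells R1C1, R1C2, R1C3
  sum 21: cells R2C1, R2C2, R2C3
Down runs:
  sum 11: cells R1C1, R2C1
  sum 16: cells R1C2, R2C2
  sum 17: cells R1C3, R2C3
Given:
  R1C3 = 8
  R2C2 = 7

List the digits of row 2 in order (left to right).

23 in 3 cells must be {6,8,9}; 16 in 2 cells must be {7,9}; 17 in 2 cells must be {8,9}.
R1C2 = 16 − 7 = 9 completes the 16 down.
R2C3 = 17 − 8 = 9 completes the 17 down.
R1C1 = 23 − 17 = 6 completes the 23 across.
R2C1 = 21 − 16 = 5 completes the 21 across.

5, 7, 9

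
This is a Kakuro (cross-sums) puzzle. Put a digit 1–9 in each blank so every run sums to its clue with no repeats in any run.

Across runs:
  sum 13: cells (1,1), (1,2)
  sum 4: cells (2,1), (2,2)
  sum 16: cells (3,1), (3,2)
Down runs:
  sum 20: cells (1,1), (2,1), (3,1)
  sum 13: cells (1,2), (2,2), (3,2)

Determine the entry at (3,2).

4 in 2 cells must be {1,3}; 16 in 2 cells must be {7,9}.
The 4 across and the 20 down share only 3, so (2,1) = 3.
(2,2) = 4 − 3 = 1 completes the 4 across.
Given what's placed, (3,1) must be 9 to fit the 16 across and 20 down.
(3,2) = 16 − 9 = 7 completes the 16 across.
(1,1) = 20 − 12 = 8 completes the 20 down.
(1,2) = 13 − 8 = 5 completes the 13 across.

7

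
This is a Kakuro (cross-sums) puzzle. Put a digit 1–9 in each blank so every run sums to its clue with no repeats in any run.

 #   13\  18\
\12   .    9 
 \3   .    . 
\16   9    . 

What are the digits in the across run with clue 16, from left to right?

9 7

3 in 2 cells must be {1,2}; 16 in 2 cells must be {7,9}.
R1C1 = 12 − 9 = 3 completes the 12 across.
R2C1 = 13 − 12 = 1 completes the 13 down.
R2C2 = 3 − 1 = 2 completes the 3 across.
R3C2 = 16 − 9 = 7 completes the 16 across.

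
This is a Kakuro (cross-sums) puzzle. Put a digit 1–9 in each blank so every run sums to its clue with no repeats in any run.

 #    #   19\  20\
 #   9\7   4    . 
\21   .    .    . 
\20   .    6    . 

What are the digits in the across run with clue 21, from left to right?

4, 9, 8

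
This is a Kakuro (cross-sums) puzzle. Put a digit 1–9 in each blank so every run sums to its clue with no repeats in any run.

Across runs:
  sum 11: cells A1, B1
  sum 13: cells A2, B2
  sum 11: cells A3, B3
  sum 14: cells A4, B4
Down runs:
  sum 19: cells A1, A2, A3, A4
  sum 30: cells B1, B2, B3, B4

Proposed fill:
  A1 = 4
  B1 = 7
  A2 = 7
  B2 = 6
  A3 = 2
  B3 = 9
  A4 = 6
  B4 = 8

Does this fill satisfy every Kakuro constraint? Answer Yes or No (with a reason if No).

Yes

Across: 4+7=11; 7+6=13; 2+9=11; 6+8=14. Down: 4+7+2+6=19; 7+6+9+8=30. No digit repeats within any run.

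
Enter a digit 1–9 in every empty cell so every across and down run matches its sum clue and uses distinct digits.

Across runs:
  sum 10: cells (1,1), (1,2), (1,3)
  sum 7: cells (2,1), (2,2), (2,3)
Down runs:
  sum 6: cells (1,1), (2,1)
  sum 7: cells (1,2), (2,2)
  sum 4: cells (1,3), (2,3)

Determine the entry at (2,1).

7 in 3 cells must be {1,2,4}; 4 in 2 cells must be {1,3}.
The 7 across and the 4 down share only 1, so (2,3) = 1.
(1,3) = 4 − 1 = 3 completes the 4 down.
Nothing is forced directly, so branch on (2,1), whose candidates are 2 or 4. If (2,1) = 2: then (1,1) would have to be in {1,2,5,6} for the 10 across but in {4} for the 6 down — contradiction. So (2,1) = 4.
(1,1) = 6 − 4 = 2 completes the 6 down.
(1,2) = 10 − 5 = 5 completes the 10 across.
(2,2) = 7 − 5 = 2 completes the 7 across.

4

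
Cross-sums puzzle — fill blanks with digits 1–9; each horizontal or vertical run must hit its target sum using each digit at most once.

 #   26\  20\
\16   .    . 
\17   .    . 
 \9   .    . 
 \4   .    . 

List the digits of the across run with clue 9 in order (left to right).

6 3

16 in 2 cells must be {7,9}; 17 in 2 cells must be {8,9}; 4 in 2 cells must be {1,3}.
Only 3 fits R4C1 under both its across sum 4 and down sum 26.
R4C2 = 4 − 3 = 1 completes the 4 across.
Given what's placed, R1C1 must be 9 to fit the 16 across and 26 down.
R1C2 = 16 − 9 = 7 completes the 16 across.
R2C1 = 8: the only remaining digit allowed by both the 17 across and the 26 down.
R2C2 = 17 − 8 = 9 completes the 17 across.
R3C1 = 26 − 20 = 6 completes the 26 down.
R3C2 = 9 − 6 = 3 completes the 9 across.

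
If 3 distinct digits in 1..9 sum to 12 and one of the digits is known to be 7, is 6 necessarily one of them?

No

Counterexample: {1,4,7} sums to 12 under that restriction without using 6.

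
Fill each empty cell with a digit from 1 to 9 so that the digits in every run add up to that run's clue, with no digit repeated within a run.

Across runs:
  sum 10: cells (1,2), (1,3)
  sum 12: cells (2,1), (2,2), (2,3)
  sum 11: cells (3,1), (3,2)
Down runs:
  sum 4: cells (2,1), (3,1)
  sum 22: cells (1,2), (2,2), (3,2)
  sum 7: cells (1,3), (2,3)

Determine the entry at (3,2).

4 in 2 cells must be {1,3}.
The 11 across and the 4 down share only 3, so (3,1) = 3.
(3,2) = 11 − 3 = 8 completes the 11 across.
(1,2) = 9: the only remaining digit allowed by both the 10 across and the 22 down.
(1,3) = 10 − 9 = 1 completes the 10 across.
(2,1) = 4 − 3 = 1 completes the 4 down.
(2,2) = 22 − 17 = 5 completes the 22 down.
(2,3) = 12 − 6 = 6 completes the 12 across.

8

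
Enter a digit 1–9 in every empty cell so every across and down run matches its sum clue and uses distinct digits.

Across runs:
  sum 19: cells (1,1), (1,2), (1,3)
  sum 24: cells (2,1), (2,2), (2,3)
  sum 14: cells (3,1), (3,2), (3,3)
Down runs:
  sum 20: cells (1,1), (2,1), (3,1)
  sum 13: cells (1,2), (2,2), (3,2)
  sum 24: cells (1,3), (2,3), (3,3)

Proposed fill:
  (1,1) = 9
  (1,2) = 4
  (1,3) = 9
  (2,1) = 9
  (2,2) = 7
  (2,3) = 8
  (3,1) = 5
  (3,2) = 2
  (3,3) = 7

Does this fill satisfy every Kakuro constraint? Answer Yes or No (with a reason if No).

No — the across run (1,1)–(1,3) sums to 22, not 19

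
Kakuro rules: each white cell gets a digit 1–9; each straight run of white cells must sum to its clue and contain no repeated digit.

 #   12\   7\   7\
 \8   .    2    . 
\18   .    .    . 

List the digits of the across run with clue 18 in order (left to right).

Given what's placed, R1C1 must be 5 to fit the 8 across and 12 down.
R1C3 = 8 − 7 = 1 completes the 8 across.
R2C1 = 12 − 5 = 7 completes the 12 down.
R2C2 = 7 − 2 = 5 completes the 7 down.
R2C3 = 18 − 12 = 6 completes the 18 across.

7, 5, 6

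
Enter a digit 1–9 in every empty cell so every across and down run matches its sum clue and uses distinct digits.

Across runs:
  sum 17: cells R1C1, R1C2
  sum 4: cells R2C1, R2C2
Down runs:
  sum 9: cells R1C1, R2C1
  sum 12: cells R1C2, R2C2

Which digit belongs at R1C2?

9

17 in 2 cells must be {8,9}; 4 in 2 cells must be {1,3}.
The 17 across and the 9 down share only 8, so R1C1 = 8.
R1C2 = 17 − 8 = 9 completes the 17 across.
R2C1 = 9 − 8 = 1 completes the 9 down.
R2C2 = 4 − 1 = 3 completes the 4 across.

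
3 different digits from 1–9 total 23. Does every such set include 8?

The only way to make 23 from 3 distinct digits is {6,8,9}, which contains 8.

Yes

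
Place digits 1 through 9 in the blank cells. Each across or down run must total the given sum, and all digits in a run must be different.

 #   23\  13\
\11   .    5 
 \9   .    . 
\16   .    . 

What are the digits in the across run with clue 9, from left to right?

8, 1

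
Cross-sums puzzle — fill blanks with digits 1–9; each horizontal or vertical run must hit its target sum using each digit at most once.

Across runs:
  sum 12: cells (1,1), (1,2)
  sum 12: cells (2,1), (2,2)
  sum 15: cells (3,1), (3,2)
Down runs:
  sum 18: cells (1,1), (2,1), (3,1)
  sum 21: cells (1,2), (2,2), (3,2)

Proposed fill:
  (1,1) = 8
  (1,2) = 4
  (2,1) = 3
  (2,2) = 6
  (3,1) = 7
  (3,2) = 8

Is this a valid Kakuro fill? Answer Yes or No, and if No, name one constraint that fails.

No — the down run (1,2)–(3,2) sums to 18, not 21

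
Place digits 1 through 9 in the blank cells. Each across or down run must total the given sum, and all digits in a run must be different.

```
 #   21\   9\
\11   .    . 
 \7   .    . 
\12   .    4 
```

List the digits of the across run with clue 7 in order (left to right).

R3C1 = 12 − 4 = 8 completes the 12 across.
Nothing is forced directly, so branch on R1C2, whose candidates are 2 or 3. If R1C2 = 3: then R1C1 would have to be in {8} for the 11 across but in {4,6,7,9} for the 21 down — contradiction. So R1C2 = 2.
R1C1 = 11 − 2 = 9 completes the 11 across.
R2C1 = 21 − 17 = 4 completes the 21 down.
R2C2 = 7 − 4 = 3 completes the 7 across.

4 3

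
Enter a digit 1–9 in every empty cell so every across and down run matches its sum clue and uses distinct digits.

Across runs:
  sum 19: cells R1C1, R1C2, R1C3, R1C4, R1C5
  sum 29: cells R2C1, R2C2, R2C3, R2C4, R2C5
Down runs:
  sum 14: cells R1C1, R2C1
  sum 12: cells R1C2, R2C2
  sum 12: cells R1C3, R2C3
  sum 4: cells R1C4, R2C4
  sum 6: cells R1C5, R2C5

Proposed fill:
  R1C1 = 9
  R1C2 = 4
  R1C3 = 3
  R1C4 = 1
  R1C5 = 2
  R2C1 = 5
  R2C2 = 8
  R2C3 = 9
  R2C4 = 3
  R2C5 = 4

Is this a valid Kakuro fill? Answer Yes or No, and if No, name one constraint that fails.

Across: 9+4+3+1+2=19; 5+8+9+3+4=29. Down: 9+5=14; 4+8=12; 3+9=12; 1+3=4; 2+4=6. No digit repeats within any run.

Yes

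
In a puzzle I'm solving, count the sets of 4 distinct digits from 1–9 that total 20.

12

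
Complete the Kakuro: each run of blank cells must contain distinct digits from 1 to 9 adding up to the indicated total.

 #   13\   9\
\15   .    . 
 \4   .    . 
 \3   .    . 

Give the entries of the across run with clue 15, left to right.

4 in 2 cells must be {1,3}; 3 in 2 cells must be {1,2}.
The 15 across and the 9 down share only 6, so R1C2 = 6.
Given what's placed, R2C2 must be 1 to fit the 4 across and 9 down.
R3C2 = 9 − 7 = 2 completes the 9 down.
R1C1 = 15 − 6 = 9 completes the 15 across.
R2C1 = 4 − 1 = 3 completes the 4 across.
R3C1 = 3 − 2 = 1 completes the 3 across.

9 6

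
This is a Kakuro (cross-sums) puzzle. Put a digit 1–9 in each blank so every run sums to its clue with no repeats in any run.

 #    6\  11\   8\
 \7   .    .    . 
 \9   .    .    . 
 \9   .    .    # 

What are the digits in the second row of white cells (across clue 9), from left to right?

2 1 6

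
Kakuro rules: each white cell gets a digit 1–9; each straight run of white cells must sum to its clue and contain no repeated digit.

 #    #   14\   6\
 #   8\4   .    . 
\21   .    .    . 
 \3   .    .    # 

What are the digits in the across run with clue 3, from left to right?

1 2

4 in 2 cells must be {1,3}; 3 in 2 cells must be {1,2}.
The 4 across and the 6 down share only 1, so R1C3 = 1.
R2C3 = 6 − 1 = 5 completes the 6 down.
R1C2 = 4 − 1 = 3 completes the 4 across.
R2C1 = 7: the only remaining digit allowed by both the 21 across and the 8 down.
R2C2 = 21 − 12 = 9 completes the 21 across.
R3C1 = 8 − 7 = 1 completes the 8 down.
R3C2 = 3 − 1 = 2 completes the 3 across.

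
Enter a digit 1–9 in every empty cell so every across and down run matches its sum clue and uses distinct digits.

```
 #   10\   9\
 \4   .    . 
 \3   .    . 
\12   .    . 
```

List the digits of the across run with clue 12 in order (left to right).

4 in 2 cells must be {1,3}; 3 in 2 cells must be {1,2}.
Nothing is forced directly, so branch on R1C1, whose candidates are 1 or 3. If R1C1 = 3: that forces R1C2 = 1, R2C2 = 2, R3C1 = 5, after which R3C2 would have to be in {7} for the 12 across but in {6} for the 9 down — contradiction. So R1C1 = 1.
R1C2 = 4 − 1 = 3 completes the 4 across.
Given what's placed, R2C1 must be 2 to fit the 3 across and 10 down.
R2C2 = 3 − 2 = 1 completes the 3 across.
R3C1 = 10 − 3 = 7 completes the 10 down.
R3C2 = 12 − 7 = 5 completes the 12 across.

7 5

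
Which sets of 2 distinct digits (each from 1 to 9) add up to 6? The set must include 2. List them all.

{2,4}

2 distinct digits from 1–9 sum between 3 and 17.
Keeping only sets containing 2.
Only one set works: {2,4}.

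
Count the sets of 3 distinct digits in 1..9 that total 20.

3 distinct digits from 1–9 sum between 6 and 24.
Enumerating: {3,8,9}, {4,7,9}, {5,6,9}, {5,7,8}.

4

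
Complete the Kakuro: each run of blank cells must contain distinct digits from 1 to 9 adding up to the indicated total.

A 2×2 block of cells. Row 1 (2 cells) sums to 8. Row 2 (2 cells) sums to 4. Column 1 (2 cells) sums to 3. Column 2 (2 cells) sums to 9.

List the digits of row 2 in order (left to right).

1 3

4 in 2 cells must be {1,3}; 3 in 2 cells must be {1,2}.
The 4 across and the 3 down share only 1, so (2,1) = 1.
(2,2) = 4 − 1 = 3 completes the 4 across.
(1,1) = 3 − 1 = 2 completes the 3 down.
(1,2) = 8 − 2 = 6 completes the 8 across.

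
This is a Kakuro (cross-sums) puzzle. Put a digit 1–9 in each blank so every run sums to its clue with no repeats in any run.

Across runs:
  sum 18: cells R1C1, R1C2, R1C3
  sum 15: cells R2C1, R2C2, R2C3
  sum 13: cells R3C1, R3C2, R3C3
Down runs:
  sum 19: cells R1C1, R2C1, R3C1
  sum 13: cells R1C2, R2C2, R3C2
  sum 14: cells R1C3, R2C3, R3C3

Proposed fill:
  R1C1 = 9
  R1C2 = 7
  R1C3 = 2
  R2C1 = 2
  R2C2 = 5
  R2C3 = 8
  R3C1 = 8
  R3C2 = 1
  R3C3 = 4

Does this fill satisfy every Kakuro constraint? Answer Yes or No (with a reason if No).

Yes

Across: 9+7+2=18; 2+5+8=15; 8+1+4=13. Down: 9+2+8=19; 7+5+1=13; 2+8+4=14. No digit repeats within any run.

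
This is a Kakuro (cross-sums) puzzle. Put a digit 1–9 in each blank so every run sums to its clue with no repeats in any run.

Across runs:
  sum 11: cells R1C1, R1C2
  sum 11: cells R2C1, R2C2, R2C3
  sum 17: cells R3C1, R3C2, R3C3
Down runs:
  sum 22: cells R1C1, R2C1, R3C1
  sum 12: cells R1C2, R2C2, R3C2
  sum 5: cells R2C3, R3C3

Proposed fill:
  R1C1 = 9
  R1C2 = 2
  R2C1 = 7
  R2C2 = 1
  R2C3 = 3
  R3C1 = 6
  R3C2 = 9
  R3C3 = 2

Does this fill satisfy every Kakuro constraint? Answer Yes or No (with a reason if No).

Across: 9+2=11; 7+1+3=11; 6+9+2=17. Down: 9+7+6=22; 2+1+9=12; 3+2=5. No digit repeats within any run.

Yes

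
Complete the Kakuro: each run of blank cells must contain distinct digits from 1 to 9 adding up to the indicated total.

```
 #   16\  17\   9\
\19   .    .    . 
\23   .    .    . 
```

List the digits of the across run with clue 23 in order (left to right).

9 8 6

23 in 3 cells must be {6,8,9}; 16 in 2 cells must be {7,9}; 17 in 2 cells must be {8,9}.
The 23 across and the 16 down share only 9, so R2C1 = 9.
Given what's placed, R2C2 must be 8 to fit the 23 across and 17 down.
R2C3 = 23 − 17 = 6 completes the 23 across.
R1C1 = 16 − 9 = 7 completes the 16 down.
R1C2 = 17 − 8 = 9 completes the 17 down.
R1C3 = 19 − 16 = 3 completes the 19 across.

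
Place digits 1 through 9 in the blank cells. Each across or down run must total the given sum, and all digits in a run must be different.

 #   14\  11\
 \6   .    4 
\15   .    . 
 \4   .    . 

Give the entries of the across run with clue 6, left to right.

4 in 2 cells must be {1,3}.
R1C1 = 6 − 4 = 2 completes the 6 across.
Given what's placed, R2C2 must be 6 to fit the 15 across and 11 down.
Given what's placed, R3C1 must be 3 to fit the 4 across and 14 down.
R3C2 = 4 − 3 = 1 completes the 4 across.
R2C1 = 15 − 6 = 9 completes the 15 across.

2 4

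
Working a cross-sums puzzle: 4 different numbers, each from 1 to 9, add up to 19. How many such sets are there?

4 distinct digits from 1–9 sum between 10 and 30.

11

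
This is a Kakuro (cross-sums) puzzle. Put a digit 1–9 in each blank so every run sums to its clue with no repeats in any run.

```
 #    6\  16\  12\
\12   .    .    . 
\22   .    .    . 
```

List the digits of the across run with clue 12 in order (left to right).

1 7 4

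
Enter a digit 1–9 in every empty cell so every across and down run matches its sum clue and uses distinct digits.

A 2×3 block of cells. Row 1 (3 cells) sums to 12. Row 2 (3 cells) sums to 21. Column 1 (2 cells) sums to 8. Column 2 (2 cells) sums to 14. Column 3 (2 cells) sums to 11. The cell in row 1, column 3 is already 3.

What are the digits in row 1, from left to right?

1 8 3

(2,3) = 11 − 3 = 8 completes the 11 down.
No cell is forced outright now. (1,2) can only be 5 or 8 (the digits allowed by both its 12 across and its 14 down). If (1,2) = 5: then (1,1) would have to be in {4} for the 12 across but in {1,2,3,5,6,7} for the 8 down — contradiction. So (1,2) = 8.
(1,1) = 12 − 11 = 1 completes the 12 across.
(2,1) = 8 − 1 = 7 completes the 8 down.
(2,2) = 21 − 15 = 6 completes the 21 across.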